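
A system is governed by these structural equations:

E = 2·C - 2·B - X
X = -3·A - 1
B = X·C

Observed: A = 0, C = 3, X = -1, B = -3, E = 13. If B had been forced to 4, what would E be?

-1

Intervening sets B = 4 and removes its equation (B = X·C).
X = -3·A - 1  [with A=0]  = -1
E = 2·C - 2·B - X  [with C=3, B=4, X=-1]  = -1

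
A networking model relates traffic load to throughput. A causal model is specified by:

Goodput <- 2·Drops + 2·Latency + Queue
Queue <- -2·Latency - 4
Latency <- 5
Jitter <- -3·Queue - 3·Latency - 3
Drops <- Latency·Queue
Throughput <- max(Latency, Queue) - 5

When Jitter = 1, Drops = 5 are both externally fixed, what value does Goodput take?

6

The joint intervention fixes Jitter = 1, Drops = 5, removing each variable's own equation.
Queue = -2·Latency - 4  [with Latency=5]  = -14
Goodput = 2·Drops + 2·Latency + Queue  [with Drops=5, Latency=5, Queue=-14]  = 6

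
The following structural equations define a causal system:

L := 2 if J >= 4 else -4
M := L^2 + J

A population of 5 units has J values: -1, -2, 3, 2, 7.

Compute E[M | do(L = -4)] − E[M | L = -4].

The intervention sets L=-4 in all 5 units regardless of J. Recomputing M per unit gives 15, 14, 19, 18, 23; average 17.8.
Observing L=-4 restricts to units where L's equation naturally yields -4: J ∈ {-1, -2, 3, 2}. In that subpopulation M = 15, 14, 19, 18, mean 16.5.
Difference = 17.8 − 16.5 = 1.3.

1.3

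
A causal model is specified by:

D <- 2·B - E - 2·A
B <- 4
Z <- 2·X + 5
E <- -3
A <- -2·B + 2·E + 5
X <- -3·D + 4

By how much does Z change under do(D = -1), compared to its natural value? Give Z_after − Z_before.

180

Under do(D=-1), the mechanism D <- 2·B - E - 2·A is discarded; D is fixed at -1.
X = -3·D + 4  [with D=-1]  = 7
Z = 2·X + 5  [with X=7]  = 19
Without intervention: A = -2·B + 2·E + 5  [with B=4, E=-3]  = -9; D = 2·B - E - 2·A  [with B=4, E=-3, A=-9]  = 29; X = -3·D + 4  [with D=29]  = -83; Z = 2·X + 5  [with X=-83]  = -161.
Change = 19 − (-161) = 180.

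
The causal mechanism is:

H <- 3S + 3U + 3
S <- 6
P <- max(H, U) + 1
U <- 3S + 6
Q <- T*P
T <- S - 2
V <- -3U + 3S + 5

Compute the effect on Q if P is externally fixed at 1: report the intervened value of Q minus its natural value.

Intervening sets P = 1 and removes its equation (P <- max(H, U) + 1).
T = S - 2  [with S=6]  = 4
Q = T*P  [with T=4, P=1]  = 4
Without intervention: U = 3S + 6  [with S=6]  = 24; H = 3S + 3U + 3  [with S=6, U=24]  = 93; T = S - 2  [with S=6]  = 4; P = max(H, U) + 1  [with H=93, U=24]  = 94; Q = T*P  [with T=4, P=94]  = 376.
Change = 4 − 376 = -372.

-372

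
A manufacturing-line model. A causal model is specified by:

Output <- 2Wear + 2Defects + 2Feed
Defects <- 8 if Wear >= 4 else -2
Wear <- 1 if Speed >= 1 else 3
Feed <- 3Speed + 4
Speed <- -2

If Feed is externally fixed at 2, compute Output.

do(Feed=2) replaces the equation Feed <- 3Speed + 4 with the constant Feed = 2.
Wear = 1 if Speed >= 1 else 3  [with Speed=-2]  = 3
Defects = 8 if Wear >= 4 else -2  [with Wear=3]  = -2
Output = 2Wear + 2Defects + 2Feed  [with Wear=3, Defects=-2, Feed=2]  = 6

6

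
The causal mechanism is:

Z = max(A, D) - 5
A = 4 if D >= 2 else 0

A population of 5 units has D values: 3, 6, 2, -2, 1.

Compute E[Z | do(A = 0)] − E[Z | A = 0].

Every unit gets A=0 under the intervention. Z values become -2, 1, -3, -5, -4; E[Z|do(A=0)] = -2.6.
Conditioning on A=0 selects the 2 unit(s) with D ∈ {-2, 1}. Their Z values: -5, -4. Mean = -4.5.
Difference = -2.6 − (-4.5) = 1.9.

1.9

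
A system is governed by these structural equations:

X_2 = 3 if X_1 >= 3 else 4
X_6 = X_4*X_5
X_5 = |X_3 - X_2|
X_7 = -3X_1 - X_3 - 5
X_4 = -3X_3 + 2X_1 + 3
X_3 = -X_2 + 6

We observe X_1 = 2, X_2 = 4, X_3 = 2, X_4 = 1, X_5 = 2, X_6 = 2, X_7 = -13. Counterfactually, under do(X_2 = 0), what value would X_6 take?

-66

Under do(X_2=0), the mechanism X_2 = 3 if X_1 >= 3 else 4 is discarded; X_2 is fixed at 0.
X_3 = -X_2 + 6  [with X_2=0]  = 6
X_4 = -3X_3 + 2X_1 + 3  [with X_3=6, X_1=2]  = -11
X_5 = |X_3 - X_2|  [with X_3=6, X_2=0]  = 6
X_6 = X_4*X_5  [with X_4=-11, X_5=6]  = -66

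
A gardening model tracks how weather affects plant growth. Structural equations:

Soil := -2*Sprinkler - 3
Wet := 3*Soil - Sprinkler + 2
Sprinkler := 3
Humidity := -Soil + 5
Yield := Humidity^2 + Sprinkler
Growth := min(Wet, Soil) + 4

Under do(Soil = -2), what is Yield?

Under do(Soil=-2), the mechanism Soil := -2*Sprinkler - 3 is discarded; Soil is fixed at -2.
Humidity = -Soil + 5  [with Soil=-2]  = 7
Yield = Humidity^2 + Sprinkler  [with Humidity=7, Sprinkler=3]  = 52

52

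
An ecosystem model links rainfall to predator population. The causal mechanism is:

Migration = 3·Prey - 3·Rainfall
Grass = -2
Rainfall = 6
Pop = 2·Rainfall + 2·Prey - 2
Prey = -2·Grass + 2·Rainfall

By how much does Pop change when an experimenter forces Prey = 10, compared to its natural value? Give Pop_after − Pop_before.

do(Prey=10) replaces the equation Prey = -2·Grass + 2·Rainfall with the constant Prey = 10.
Pop = 2·Rainfall + 2·Prey - 2  [with Rainfall=6, Prey=10]  = 30
Without intervention: Prey = -2·Grass + 2·Rainfall  [with Grass=-2, Rainfall=6]  = 16; Pop = 2·Rainfall + 2·Prey - 2  [with Rainfall=6, Prey=16]  = 42.
Change = 30 − 42 = -12.

-12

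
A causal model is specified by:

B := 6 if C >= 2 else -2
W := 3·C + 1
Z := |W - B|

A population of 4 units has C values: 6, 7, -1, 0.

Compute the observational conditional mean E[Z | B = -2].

1.5

E[Z|B=-2] averages over only the 2 units with B=-2 (C = -1, 0): Z = 0, 3, mean 1.5.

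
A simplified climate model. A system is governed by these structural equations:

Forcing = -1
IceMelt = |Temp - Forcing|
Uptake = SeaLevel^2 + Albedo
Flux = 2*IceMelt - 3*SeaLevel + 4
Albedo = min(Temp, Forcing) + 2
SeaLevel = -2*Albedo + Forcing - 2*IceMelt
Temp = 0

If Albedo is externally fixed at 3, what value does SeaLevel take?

Intervening sets Albedo = 3 and removes its equation (Albedo = min(Temp, Forcing) + 2).
IceMelt = |Temp - Forcing|  [with Temp=0, Forcing=-1]  = 1
SeaLevel = -2*Albedo + Forcing - 2*IceMelt  [with Albedo=3, Forcing=-1, IceMelt=1]  = -9

-9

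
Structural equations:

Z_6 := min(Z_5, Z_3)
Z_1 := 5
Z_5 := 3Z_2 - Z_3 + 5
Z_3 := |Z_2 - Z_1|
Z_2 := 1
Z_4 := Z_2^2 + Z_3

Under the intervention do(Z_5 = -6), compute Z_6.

-6

The intervention breaks the incoming arrows to Z_5: Z_5 := 3Z_2 - Z_3 + 5 no longer applies, and Z_5 = -6.
Z_3 = |Z_2 - Z_1|  [with Z_2=1, Z_1=5]  = 4
Z_6 = min(Z_5, Z_3)  [with Z_5=-6, Z_3=4]  = -6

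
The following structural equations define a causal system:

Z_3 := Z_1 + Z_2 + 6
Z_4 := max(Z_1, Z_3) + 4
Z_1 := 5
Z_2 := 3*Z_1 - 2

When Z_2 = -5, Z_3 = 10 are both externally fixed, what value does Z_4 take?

Setting Z_2 = -5, Z_3 = 10 by intervention discards those variables' equations.
Z_4 = max(Z_1, Z_3) + 4  [with Z_1=5, Z_3=10]  = 14

14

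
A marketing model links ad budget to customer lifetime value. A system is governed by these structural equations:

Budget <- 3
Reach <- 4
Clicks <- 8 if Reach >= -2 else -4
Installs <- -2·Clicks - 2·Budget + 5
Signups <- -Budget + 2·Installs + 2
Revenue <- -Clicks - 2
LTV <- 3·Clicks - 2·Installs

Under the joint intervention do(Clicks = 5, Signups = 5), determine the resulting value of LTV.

Under do(Clicks = 5, Signups = 5), each intervened variable's structural equation is replaced by its fixed value.
Installs = -2·Clicks - 2·Budget + 5  [with Clicks=5, Budget=3]  = -11
LTV = 3·Clicks - 2·Installs  [with Clicks=5, Installs=-11]  = 37

37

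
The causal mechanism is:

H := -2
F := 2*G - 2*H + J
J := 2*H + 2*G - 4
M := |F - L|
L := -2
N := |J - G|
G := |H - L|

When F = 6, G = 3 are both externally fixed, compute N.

Under do(F = 6, G = 3), each intervened variable's structural equation is replaced by its fixed value.
J = 2*H + 2*G - 4  [with H=-2, G=3]  = -2
N = |J - G|  [with J=-2, G=3]  = 5

5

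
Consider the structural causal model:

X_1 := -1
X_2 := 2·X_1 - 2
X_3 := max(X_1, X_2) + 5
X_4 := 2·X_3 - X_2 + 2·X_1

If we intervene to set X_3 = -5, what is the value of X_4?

The intervention breaks the incoming arrows to X_3: X_3 := max(X_1, X_2) + 5 no longer applies, and X_3 = -5.
X_2 = 2·X_1 - 2  [with X_1=-1]  = -4
X_4 = 2·X_3 - X_2 + 2·X_1  [with X_3=-5, X_2=-4, X_1=-1]  = -8

-8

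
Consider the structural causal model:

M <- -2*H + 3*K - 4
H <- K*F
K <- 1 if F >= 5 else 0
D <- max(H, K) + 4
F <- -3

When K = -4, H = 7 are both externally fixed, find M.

Setting K = -4, H = 7 by intervention discards those variables' equations.
M = -2*H + 3*K - 4  [with H=7, K=-4]  = -30

-30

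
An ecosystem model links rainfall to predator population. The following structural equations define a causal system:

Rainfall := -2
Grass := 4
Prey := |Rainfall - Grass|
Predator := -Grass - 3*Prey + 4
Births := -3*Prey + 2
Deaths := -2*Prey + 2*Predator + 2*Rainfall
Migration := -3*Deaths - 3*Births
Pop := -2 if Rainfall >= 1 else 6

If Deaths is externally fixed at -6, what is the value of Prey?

6

do(Deaths=-6) replaces the equation Deaths := -2*Prey + 2*Predator + 2*Rainfall with the constant Deaths = -6.
Prey is not downstream of the intervention, so its value is determined by the original equations.
Prey = |Rainfall - Grass|  [with Rainfall=-2, Grass=4]  = 6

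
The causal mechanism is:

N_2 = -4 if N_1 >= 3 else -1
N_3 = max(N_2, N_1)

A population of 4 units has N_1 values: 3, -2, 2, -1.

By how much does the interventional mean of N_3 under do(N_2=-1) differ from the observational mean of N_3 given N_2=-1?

do(N_2=-1) breaks N_2's dependence on N_1. With N_2=-1 fixed, N_3 across the units is 3, -1, 2, -1, mean 0.75.
E[N_3|N_2=-1] averages over only the 3 units with N_2=-1 (N_1 = -2, 2, -1): N_3 = -1, 2, -1, mean 0.
Difference = 0.75 − 0 = 0.75.

0.75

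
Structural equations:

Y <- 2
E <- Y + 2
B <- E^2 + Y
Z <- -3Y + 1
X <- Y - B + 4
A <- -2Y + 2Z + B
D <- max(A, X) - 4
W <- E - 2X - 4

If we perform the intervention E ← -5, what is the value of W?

33

do(E=-5) replaces the equation E <- Y + 2 with the constant E = -5.
B = E^2 + Y  [with E=-5, Y=2]  = 27
X = Y - B + 4  [with Y=2, B=27]  = -21
W = E - 2X - 4  [with E=-5, X=-21]  = 33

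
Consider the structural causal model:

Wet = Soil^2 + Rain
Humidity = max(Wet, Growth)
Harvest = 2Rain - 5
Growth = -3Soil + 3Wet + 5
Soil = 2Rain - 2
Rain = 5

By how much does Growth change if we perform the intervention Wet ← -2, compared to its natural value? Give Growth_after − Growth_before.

The intervention breaks the incoming arrows to Wet: Wet = Soil^2 + Rain no longer applies, and Wet = -2.
Soil = 2Rain - 2  [with Rain=5]  = 8
Growth = -3Soil + 3Wet + 5  [with Soil=8, Wet=-2]  = -25
Without intervention: Soil = 2Rain - 2  [with Rain=5]  = 8; Wet = Soil^2 + Rain  [with Soil=8, Rain=5]  = 69; Growth = -3Soil + 3Wet + 5  [with Soil=8, Wet=69]  = 188.
Change = -25 − 188 = -213.

-213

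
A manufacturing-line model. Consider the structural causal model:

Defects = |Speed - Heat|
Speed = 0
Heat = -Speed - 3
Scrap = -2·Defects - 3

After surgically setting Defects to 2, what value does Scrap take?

-7

The intervention breaks the incoming arrows to Defects: Defects = |Speed - Heat| no longer applies, and Defects = 2.
Scrap = -2·Defects - 3  [with Defects=2]  = -7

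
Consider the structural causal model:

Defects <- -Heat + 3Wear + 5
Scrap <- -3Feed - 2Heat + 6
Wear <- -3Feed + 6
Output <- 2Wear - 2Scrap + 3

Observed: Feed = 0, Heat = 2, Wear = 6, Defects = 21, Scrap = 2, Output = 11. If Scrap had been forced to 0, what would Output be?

15

The intervention breaks the incoming arrows to Scrap: Scrap <- -3Feed - 2Heat + 6 no longer applies, and Scrap = 0.
Wear = -3Feed + 6  [with Feed=0]  = 6
Output = 2Wear - 2Scrap + 3  [with Wear=6, Scrap=0]  = 15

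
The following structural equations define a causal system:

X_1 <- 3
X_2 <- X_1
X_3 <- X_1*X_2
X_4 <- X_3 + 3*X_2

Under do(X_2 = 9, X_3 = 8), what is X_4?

Setting X_2 = 9, X_3 = 8 by intervention discards those variables' equations.
X_4 = X_3 + 3*X_2  [with X_3=8, X_2=9]  = 35

35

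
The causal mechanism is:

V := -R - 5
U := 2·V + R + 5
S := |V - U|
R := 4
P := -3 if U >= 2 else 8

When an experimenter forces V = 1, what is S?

Under do(V=1), the mechanism V := -R - 5 is discarded; V is fixed at 1.
U = 2·V + R + 5  [with V=1, R=4]  = 11
S = |V - U|  [with V=1, U=11]  = 10

10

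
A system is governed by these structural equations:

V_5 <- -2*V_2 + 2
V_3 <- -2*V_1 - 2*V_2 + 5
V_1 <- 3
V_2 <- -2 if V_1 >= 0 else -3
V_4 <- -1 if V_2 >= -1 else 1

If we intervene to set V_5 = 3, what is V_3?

do(V_5=3) replaces the equation V_5 <- -2*V_2 + 2 with the constant V_5 = 3.
V_3 is not downstream of the intervention, so its value is determined by the original equations.
V_2 = -2 if V_1 >= 0 else -3  [with V_1=3]  = -2
V_3 = -2*V_1 - 2*V_2 + 5  [with V_1=3, V_2=-2]  = 3

3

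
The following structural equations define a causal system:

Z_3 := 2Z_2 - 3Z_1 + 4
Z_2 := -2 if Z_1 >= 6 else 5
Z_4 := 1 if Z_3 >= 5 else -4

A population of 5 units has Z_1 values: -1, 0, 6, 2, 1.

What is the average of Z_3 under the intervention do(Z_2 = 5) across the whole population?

Every unit gets Z_2=5 under the intervention. Z_3 values become 17, 14, -4, 8, 11; E[Z_3|do(Z_2=5)] = 9.2.

9.2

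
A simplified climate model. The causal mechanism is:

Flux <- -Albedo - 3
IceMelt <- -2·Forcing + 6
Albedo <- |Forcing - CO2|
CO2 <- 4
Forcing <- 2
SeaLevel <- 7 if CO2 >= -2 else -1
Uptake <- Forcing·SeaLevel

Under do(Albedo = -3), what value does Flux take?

0

Under do(Albedo=-3), the mechanism Albedo <- |Forcing - CO2| is discarded; Albedo is fixed at -3.
Flux = -Albedo - 3  [with Albedo=-3]  = 0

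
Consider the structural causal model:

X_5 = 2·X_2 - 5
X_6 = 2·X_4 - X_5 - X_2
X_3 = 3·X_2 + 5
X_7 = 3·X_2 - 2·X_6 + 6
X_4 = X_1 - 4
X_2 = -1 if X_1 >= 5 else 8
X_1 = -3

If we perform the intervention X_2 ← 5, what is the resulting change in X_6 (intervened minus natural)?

Under do(X_2=5), the mechanism X_2 = -1 if X_1 >= 5 else 8 is discarded; X_2 is fixed at 5.
X_4 = X_1 - 4  [with X_1=-3]  = -7
X_5 = 2·X_2 - 5  [with X_2=5]  = 5
X_6 = 2·X_4 - X_5 - X_2  [with X_4=-7, X_5=5, X_2=5]  = -24
Without intervention: X_2 = -1 if X_1 >= 5 else 8  [with X_1=-3]  = 8; X_4 = X_1 - 4  [with X_1=-3]  = -7; X_5 = 2·X_2 - 5  [with X_2=8]  = 11; X_6 = 2·X_4 - X_5 - X_2  [with X_4=-7, X_5=11, X_2=8]  = -33.
Change = -24 − (-33) = 9.

9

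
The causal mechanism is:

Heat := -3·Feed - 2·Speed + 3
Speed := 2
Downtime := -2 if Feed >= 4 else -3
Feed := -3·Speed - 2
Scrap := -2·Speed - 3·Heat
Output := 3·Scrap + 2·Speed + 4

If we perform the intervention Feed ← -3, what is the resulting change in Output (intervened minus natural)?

do(Feed=-3) replaces the equation Feed := -3·Speed - 2 with the constant Feed = -3.
Heat = -3·Feed - 2·Speed + 3  [with Feed=-3, Speed=2]  = 8
Scrap = -2·Speed - 3·Heat  [with Speed=2, Heat=8]  = -28
Output = 3·Scrap + 2·Speed + 4  [with Scrap=-28, Speed=2]  = -76
Without intervention: Feed = -3·Speed - 2  [with Speed=2]  = -8; Heat = -3·Feed - 2·Speed + 3  [with Feed=-8, Speed=2]  = 23; Scrap = -2·Speed - 3·Heat  [with Speed=2, Heat=23]  = -73; Output = 3·Scrap + 2·Speed + 4  [with Scrap=-73, Speed=2]  = -211.
Change = -76 − (-211) = 135.

135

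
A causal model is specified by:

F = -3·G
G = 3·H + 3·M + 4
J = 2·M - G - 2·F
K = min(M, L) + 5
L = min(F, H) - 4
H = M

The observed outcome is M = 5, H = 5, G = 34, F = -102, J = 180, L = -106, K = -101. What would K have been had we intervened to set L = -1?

Intervening sets L = -1 and removes its equation (L = min(F, H) - 4).
K = min(M, L) + 5  [with M=5, L=-1]  = 4

4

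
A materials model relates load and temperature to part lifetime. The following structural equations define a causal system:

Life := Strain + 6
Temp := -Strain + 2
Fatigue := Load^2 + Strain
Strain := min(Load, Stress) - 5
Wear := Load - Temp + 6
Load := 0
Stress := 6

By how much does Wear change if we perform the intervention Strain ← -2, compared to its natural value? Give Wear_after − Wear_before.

do(Strain=-2) replaces the equation Strain := min(Load, Stress) - 5 with the constant Strain = -2.
Temp = -Strain + 2  [with Strain=-2]  = 4
Wear = Load - Temp + 6  [with Load=0, Temp=4]  = 2
Without intervention: Strain = min(Load, Stress) - 5  [with Load=0, Stress=6]  = -5; Temp = -Strain + 2  [with Strain=-5]  = 7; Wear = Load - Temp + 6  [with Load=0, Temp=7]  = -1.
Change = 2 − (-1) = 3.

3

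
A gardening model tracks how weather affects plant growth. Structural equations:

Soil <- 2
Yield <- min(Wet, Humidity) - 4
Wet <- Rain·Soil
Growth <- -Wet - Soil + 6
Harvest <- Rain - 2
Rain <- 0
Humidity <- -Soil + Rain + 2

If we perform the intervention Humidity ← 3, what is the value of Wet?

do(Humidity=3) replaces the equation Humidity <- -Soil + Rain + 2 with the constant Humidity = 3.
Wet is not downstream of the intervention, so its value is determined by the original equations.
Wet = Rain·Soil  [with Rain=0, Soil=2]  = 0

0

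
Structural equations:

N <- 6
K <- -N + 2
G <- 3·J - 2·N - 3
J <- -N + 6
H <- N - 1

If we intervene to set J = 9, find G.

12

do(J=9) replaces the equation J <- -N + 6 with the constant J = 9.
G = 3·J - 2·N - 3  [with J=9, N=6]  = 12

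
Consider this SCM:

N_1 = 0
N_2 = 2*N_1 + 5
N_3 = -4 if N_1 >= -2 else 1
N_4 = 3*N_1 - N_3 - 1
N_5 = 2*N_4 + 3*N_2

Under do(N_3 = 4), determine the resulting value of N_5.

5

do(N_3=4) replaces the equation N_3 = -4 if N_1 >= -2 else 1 with the constant N_3 = 4.
N_2 = 2*N_1 + 5  [with N_1=0]  = 5
N_4 = 3*N_1 - N_3 - 1  [with N_1=0, N_3=4]  = -5
N_5 = 2*N_4 + 3*N_2  [with N_4=-5, N_2=5]  = 5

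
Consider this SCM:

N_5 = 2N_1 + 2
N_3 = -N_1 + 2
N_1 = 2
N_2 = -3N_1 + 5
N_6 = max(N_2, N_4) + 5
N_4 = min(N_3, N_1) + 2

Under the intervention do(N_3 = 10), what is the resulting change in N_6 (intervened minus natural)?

The intervention breaks the incoming arrows to N_3: N_3 = -N_1 + 2 no longer applies, and N_3 = 10.
N_2 = -3N_1 + 5  [with N_1=2]  = -1
N_4 = min(N_3, N_1) + 2  [with N_3=10, N_1=2]  = 4
N_6 = max(N_2, N_4) + 5  [with N_2=-1, N_4=4]  = 9
Without intervention: N_2 = -3N_1 + 5  [with N_1=2]  = -1; N_3 = -N_1 + 2  [with N_1=2]  = 0; N_4 = min(N_3, N_1) + 2  [with N_3=0, N_1=2]  = 2; N_6 = max(N_2, N_4) + 5  [with N_2=-1, N_4=2]  = 7.
Change = 9 − 7 = 2.

2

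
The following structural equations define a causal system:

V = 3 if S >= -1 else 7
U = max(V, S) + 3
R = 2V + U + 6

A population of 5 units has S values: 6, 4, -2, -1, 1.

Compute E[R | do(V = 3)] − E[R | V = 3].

-0.2

do(V=3) breaks V's dependence on S. With V=3 fixed, R across the units is 21, 19, 18, 18, 18, mean 18.8.
E[R|V=3] averages over only the 4 units with V=3 (S = 6, 4, -1, 1): R = 21, 19, 18, 18, mean 19.
Difference = 18.8 − 19 = -0.2.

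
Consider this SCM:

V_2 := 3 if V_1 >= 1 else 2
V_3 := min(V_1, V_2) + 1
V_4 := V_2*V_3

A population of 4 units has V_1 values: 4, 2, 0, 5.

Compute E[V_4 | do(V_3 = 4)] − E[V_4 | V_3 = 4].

-1

Every unit gets V_3=4 under the intervention. V_4 values become 12, 12, 8, 12; E[V_4|do(V_3=4)] = 11.
E[V_4|V_3=4] averages over only the 2 units with V_3=4 (V_1 = 4, 5): V_4 = 12, 12, mean 12.
Difference = 11 − 12 = -1.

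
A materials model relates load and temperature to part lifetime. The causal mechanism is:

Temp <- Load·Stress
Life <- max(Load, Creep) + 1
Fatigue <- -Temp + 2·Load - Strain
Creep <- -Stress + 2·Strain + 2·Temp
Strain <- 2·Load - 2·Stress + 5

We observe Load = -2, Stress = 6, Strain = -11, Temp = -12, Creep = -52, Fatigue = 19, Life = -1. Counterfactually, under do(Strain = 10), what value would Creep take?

-10

do(Strain=10) replaces the equation Strain <- 2·Load - 2·Stress + 5 with the constant Strain = 10.
Temp = Load·Stress  [with Load=-2, Stress=6]  = -12
Creep = -Stress + 2·Strain + 2·Temp  [with Stress=6, Strain=10, Temp=-12]  = -10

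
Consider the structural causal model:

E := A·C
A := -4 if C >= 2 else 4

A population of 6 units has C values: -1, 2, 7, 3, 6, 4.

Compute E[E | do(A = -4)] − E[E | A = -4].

3.6

Every unit gets A=-4 under the intervention. E values become 4, -8, -28, -12, -24, -16; E[E|do(A=-4)] = -14.
E[E|A=-4] averages over only the 5 units with A=-4 (C = 2, 7, 3, 6, 4): E = -8, -28, -12, -24, -16, mean -17.6.
Difference = -14 − (-17.6) = 3.6.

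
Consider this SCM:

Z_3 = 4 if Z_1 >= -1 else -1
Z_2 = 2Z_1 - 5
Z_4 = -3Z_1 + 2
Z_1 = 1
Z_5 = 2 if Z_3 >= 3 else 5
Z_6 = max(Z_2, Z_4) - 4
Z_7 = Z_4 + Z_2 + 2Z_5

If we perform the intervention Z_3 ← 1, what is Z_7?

The intervention breaks the incoming arrows to Z_3: Z_3 = 4 if Z_1 >= -1 else -1 no longer applies, and Z_3 = 1.
Z_2 = 2Z_1 - 5  [with Z_1=1]  = -3
Z_4 = -3Z_1 + 2  [with Z_1=1]  = -1
Z_5 = 2 if Z_3 >= 3 else 5  [with Z_3=1]  = 5
Z_7 = Z_4 + Z_2 + 2Z_5  [with Z_4=-1, Z_2=-3, Z_5=5]  = 6

6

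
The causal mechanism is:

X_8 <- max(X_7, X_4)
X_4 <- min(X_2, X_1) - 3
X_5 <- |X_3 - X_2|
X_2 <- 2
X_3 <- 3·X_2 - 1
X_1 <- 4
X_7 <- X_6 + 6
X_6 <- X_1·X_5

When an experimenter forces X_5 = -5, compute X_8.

-1

do(X_5=-5) replaces the equation X_5 <- |X_3 - X_2| with the constant X_5 = -5.
X_4 = min(X_2, X_1) - 3  [with X_2=2, X_1=4]  = -1
X_6 = X_1·X_5  [with X_1=4, X_5=-5]  = -20
X_7 = X_6 + 6  [with X_6=-20]  = -14
X_8 = max(X_7, X_4)  [with X_7=-14, X_4=-1]  = -1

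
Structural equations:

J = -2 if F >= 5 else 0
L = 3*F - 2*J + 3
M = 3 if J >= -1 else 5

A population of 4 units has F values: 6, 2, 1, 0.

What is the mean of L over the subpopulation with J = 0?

Conditioning on J=0 selects the 3 unit(s) with F ∈ {2, 1, 0}. Their L values: 9, 6, 3. Mean = 6.

6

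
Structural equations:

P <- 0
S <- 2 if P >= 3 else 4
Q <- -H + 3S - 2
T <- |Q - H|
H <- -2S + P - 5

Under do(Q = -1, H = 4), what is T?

The joint intervention fixes Q = -1, H = 4, removing each variable's own equation.
T = |Q - H|  [with Q=-1, H=4]  = 5

5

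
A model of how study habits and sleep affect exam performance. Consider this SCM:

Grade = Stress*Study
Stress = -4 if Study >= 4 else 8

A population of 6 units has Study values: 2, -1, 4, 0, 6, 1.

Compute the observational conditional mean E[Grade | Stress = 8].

Conditioning on Stress=8 selects the 4 unit(s) with Study ∈ {2, -1, 0, 1}. Their Grade values: 16, -8, 0, 8. Mean = 4.

4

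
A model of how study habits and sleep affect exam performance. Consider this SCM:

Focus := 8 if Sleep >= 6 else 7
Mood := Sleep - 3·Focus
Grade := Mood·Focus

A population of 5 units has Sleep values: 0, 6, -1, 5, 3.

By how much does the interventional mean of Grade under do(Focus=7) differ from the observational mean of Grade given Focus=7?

Under do(Focus=7), Focus's equation is replaced by Focus=7 for every unit. Per-unit Grade: -147, -105, -154, -112, -126. Mean = -128.8.
Conditioning on Focus=7 selects the 4 unit(s) with Sleep ∈ {0, -1, 5, 3}. Their Grade values: -147, -154, -112, -126. Mean = -134.75.
Difference = -128.8 − (-134.75) = 5.95.

5.95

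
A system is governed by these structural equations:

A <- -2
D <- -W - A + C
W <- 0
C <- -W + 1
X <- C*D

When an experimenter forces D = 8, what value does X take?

8

Intervening sets D = 8 and removes its equation (D <- -W - A + C).
C = -W + 1  [with W=0]  = 1
X = C*D  [with C=1, D=8]  = 8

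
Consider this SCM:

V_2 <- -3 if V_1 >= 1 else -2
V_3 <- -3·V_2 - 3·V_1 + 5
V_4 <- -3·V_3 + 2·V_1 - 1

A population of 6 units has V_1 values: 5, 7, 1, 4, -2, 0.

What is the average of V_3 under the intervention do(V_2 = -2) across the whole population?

3.5

The intervention sets V_2=-2 in all 6 units regardless of V_1. Recomputing V_3 per unit gives -4, -10, 8, -1, 17, 11; average 3.5.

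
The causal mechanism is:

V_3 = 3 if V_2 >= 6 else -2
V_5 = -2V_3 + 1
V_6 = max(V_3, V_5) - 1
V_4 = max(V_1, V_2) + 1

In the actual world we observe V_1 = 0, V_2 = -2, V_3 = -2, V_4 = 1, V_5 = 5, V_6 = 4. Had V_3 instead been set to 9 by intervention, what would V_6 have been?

8

The intervention breaks the incoming arrows to V_3: V_3 = 3 if V_2 >= 6 else -2 no longer applies, and V_3 = 9.
V_5 = -2V_3 + 1  [with V_3=9]  = -17
V_6 = max(V_3, V_5) - 1  [with V_3=9, V_5=-17]  = 8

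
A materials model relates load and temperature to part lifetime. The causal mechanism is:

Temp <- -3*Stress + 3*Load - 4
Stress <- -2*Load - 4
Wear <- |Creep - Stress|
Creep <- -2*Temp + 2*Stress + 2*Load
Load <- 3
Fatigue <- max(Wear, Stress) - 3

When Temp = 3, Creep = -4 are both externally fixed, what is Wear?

Setting Temp = 3, Creep = -4 by intervention discards those variables' equations.
Stress = -2*Load - 4  [with Load=3]  = -10
Wear = |Creep - Stress|  [with Creep=-4, Stress=-10]  = 6

6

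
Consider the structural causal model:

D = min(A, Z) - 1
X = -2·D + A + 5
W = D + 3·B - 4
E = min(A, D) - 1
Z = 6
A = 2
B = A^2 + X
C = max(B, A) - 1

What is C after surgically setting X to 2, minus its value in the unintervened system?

The intervention breaks the incoming arrows to X: X = -2·D + A + 5 no longer applies, and X = 2.
B = A^2 + X  [with A=2, X=2]  = 6
C = max(B, A) - 1  [with B=6, A=2]  = 5
Without intervention: D = min(A, Z) - 1  [with A=2, Z=6]  = 1; X = -2·D + A + 5  [with D=1, A=2]  = 5; B = A^2 + X  [with A=2, X=5]  = 9; C = max(B, A) - 1  [with B=9, A=2]  = 8.
Change = 5 − 8 = -3.

-3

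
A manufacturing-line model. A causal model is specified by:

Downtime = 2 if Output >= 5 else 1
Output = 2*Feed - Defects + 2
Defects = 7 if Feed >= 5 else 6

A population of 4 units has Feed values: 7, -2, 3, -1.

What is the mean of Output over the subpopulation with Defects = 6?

-4

Observing Defects=6 restricts to units where Defects's equation naturally yields 6: Feed ∈ {-2, 3, -1}. In that subpopulation Output = -8, 2, -6, mean -4.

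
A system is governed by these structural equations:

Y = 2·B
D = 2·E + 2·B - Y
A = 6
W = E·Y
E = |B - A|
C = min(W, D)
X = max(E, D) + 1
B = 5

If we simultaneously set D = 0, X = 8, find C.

Setting D = 0, X = 8 by intervention discards those variables' equations.
Y = 2·B  [with B=5]  = 10
E = |B - A|  [with B=5, A=6]  = 1
W = E·Y  [with E=1, Y=10]  = 10
C = min(W, D)  [with W=10, D=0]  = 0

0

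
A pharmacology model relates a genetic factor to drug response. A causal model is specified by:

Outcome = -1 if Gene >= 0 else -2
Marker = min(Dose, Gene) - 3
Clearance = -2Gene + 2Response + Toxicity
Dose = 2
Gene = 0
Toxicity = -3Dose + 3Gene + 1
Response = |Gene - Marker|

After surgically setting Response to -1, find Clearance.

Under do(Response=-1), the mechanism Response = |Gene - Marker| is discarded; Response is fixed at -1.
Toxicity = -3Dose + 3Gene + 1  [with Dose=2, Gene=0]  = -5
Clearance = -2Gene + 2Response + Toxicity  [with Gene=0, Response=-1, Toxicity=-5]  = -7

-7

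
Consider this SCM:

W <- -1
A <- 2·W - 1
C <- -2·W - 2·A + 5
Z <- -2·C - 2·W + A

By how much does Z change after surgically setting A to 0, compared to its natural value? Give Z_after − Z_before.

15

Under do(A=0), the mechanism A <- 2·W - 1 is discarded; A is fixed at 0.
C = -2·W - 2·A + 5  [with W=-1, A=0]  = 7
Z = -2·C - 2·W + A  [with C=7, W=-1, A=0]  = -12
Without intervention: A = 2·W - 1  [with W=-1]  = -3; C = -2·W - 2·A + 5  [with W=-1, A=-3]  = 13; Z = -2·C - 2·W + A  [with C=13, W=-1, A=-3]  = -27.
Change = -12 − (-27) = 15.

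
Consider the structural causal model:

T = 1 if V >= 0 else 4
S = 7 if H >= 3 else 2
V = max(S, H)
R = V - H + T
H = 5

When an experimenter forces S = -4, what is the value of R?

1

do(S=-4) replaces the equation S = 7 if H >= 3 else 2 with the constant S = -4.
V = max(S, H)  [with S=-4, H=5]  = 5
T = 1 if V >= 0 else 4  [with V=5]  = 1
R = V - H + T  [with V=5, H=5, T=1]  = 1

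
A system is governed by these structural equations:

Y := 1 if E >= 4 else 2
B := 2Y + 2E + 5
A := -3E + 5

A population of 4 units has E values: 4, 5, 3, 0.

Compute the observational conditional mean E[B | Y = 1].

16

Conditioning on Y=1 selects the 2 unit(s) with E ∈ {4, 5}. Their B values: 15, 17. Mean = 16.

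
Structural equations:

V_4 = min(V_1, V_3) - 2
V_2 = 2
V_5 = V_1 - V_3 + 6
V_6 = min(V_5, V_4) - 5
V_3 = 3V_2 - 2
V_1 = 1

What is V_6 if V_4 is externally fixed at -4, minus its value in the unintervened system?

-3

Under do(V_4=-4), the mechanism V_4 = min(V_1, V_3) - 2 is discarded; V_4 is fixed at -4.
V_3 = 3V_2 - 2  [with V_2=2]  = 4
V_5 = V_1 - V_3 + 6  [with V_1=1, V_3=4]  = 3
V_6 = min(V_5, V_4) - 5  [with V_5=3, V_4=-4]  = -9
Without intervention: V_3 = 3V_2 - 2  [with V_2=2]  = 4; V_4 = min(V_1, V_3) - 2  [with V_1=1, V_3=4]  = -1; V_5 = V_1 - V_3 + 6  [with V_1=1, V_3=4]  = 3; V_6 = min(V_5, V_4) - 5  [with V_5=3, V_4=-1]  = -6.
Change = -9 − (-6) = -3.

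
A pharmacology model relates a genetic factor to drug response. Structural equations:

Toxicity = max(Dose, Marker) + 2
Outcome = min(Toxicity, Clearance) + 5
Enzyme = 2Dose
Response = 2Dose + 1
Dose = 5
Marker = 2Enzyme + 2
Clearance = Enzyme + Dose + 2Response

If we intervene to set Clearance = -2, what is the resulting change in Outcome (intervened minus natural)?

-26

Intervening sets Clearance = -2 and removes its equation (Clearance = Enzyme + Dose + 2Response).
Enzyme = 2Dose  [with Dose=5]  = 10
Marker = 2Enzyme + 2  [with Enzyme=10]  = 22
Toxicity = max(Dose, Marker) + 2  [with Dose=5, Marker=22]  = 24
Outcome = min(Toxicity, Clearance) + 5  [with Toxicity=24, Clearance=-2]  = 3
Without intervention: Enzyme = 2Dose  [with Dose=5]  = 10; Marker = 2Enzyme + 2  [with Enzyme=10]  = 22; Response = 2Dose + 1  [with Dose=5]  = 11; Toxicity = max(Dose, Marker) + 2  [with Dose=5, Marker=22]  = 24; Clearance = Enzyme + Dose + 2Response  [with Enzyme=10, Dose=5, Response=11]  = 37; Outcome = min(Toxicity, Clearance) + 5  [with Toxicity=24, Clearance=37]  = 29.
Change = 3 − 29 = -26.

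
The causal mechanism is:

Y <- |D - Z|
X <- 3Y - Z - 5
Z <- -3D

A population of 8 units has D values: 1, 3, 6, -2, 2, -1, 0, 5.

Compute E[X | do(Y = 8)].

Every unit gets Y=8 under the intervention. X values become 22, 28, 37, 13, 25, 16, 19, 34; E[X|do(Y=8)] = 24.25.

24.25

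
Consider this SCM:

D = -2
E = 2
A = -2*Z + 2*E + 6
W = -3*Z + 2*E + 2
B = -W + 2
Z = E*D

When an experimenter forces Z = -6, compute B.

do(Z=-6) replaces the equation Z = E*D with the constant Z = -6.
W = -3*Z + 2*E + 2  [with Z=-6, E=2]  = 24
B = -W + 2  [with W=24]  = -22

-22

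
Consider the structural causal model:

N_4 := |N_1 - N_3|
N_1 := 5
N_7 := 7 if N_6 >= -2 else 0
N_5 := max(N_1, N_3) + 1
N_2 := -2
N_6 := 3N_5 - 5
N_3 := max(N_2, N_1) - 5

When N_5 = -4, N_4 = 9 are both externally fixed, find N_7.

0

Setting N_5 = -4, N_4 = 9 by intervention discards those variables' equations.
N_6 = 3N_5 - 5  [with N_5=-4]  = -17
N_7 = 7 if N_6 >= -2 else 0  [with N_6=-17]  = 0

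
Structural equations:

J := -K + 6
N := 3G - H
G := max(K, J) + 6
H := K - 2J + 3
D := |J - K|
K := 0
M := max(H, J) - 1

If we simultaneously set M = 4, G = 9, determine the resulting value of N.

36

Under do(M = 4, G = 9), each intervened variable's structural equation is replaced by its fixed value.
J = -K + 6  [with K=0]  = 6
H = K - 2J + 3  [with K=0, J=6]  = -9
N = 3G - H  [with G=9, H=-9]  = 36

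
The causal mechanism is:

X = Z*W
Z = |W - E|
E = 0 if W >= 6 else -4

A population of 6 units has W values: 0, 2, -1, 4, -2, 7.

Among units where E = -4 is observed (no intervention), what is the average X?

E[X|E=-4] averages over only the 5 units with E=-4 (W = 0, 2, -1, 4, -2): X = 0, 12, -3, 32, -4, mean 7.4.

7.4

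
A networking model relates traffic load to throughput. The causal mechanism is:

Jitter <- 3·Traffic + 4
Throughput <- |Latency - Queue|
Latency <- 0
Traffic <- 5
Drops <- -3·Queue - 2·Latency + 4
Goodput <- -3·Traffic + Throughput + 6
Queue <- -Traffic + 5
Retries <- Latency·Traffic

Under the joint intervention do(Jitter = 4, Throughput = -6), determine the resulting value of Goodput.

-15

The joint intervention fixes Jitter = 4, Throughput = -6, removing each variable's own equation.
Goodput = -3·Traffic + Throughput + 6  [with Traffic=5, Throughput=-6]  = -15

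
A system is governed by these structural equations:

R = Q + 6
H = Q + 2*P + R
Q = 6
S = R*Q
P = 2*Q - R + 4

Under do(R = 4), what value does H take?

34

Under do(R=4), the mechanism R = Q + 6 is discarded; R is fixed at 4.
P = 2*Q - R + 4  [with Q=6, R=4]  = 12
H = Q + 2*P + R  [with Q=6, P=12, R=4]  = 34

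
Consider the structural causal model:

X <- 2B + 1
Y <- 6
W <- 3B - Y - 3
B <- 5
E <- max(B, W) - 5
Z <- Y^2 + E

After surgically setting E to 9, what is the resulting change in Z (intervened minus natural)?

8

The intervention breaks the incoming arrows to E: E <- max(B, W) - 5 no longer applies, and E = 9.
Z = Y^2 + E  [with Y=6, E=9]  = 45
Without intervention: W = 3B - Y - 3  [with B=5, Y=6]  = 6; E = max(B, W) - 5  [with B=5, W=6]  = 1; Z = Y^2 + E  [with Y=6, E=1]  = 37.
Change = 45 − 37 = 8.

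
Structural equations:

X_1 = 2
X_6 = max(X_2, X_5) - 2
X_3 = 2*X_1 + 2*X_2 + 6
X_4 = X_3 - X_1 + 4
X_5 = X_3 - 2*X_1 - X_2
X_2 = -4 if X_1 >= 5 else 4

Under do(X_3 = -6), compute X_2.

4

Under do(X_3=-6), the mechanism X_3 = 2*X_1 + 2*X_2 + 6 is discarded; X_3 is fixed at -6.
Since X_2 is not a descendant of the intervened variable, it is unaffected.
X_2 = -4 if X_1 >= 5 else 4  [with X_1=2]  = 4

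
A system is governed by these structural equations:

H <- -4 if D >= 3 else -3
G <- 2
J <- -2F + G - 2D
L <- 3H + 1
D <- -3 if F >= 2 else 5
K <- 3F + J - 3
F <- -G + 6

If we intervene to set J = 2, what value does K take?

11

Intervening sets J = 2 and removes its equation (J <- -2F + G - 2D).
F = -G + 6  [with G=2]  = 4
K = 3F + J - 3  [with F=4, J=2]  = 11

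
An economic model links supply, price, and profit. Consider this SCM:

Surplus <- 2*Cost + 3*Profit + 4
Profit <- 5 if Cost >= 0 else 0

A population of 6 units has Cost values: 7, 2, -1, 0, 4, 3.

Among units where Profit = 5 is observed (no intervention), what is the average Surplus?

E[Surplus|Profit=5] averages over only the 5 units with Profit=5 (Cost = 7, 2, 0, 4, 3): Surplus = 33, 23, 19, 27, 25, mean 25.4.

25.4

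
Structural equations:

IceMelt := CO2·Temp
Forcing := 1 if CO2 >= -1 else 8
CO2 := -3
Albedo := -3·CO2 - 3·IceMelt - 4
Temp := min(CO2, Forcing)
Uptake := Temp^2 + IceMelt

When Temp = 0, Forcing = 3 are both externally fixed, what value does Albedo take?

5

Setting Temp = 0, Forcing = 3 by intervention discards those variables' equations.
IceMelt = CO2·Temp  [with CO2=-3, Temp=0]  = 0
Albedo = -3·CO2 - 3·IceMelt - 4  [with CO2=-3, IceMelt=0]  = 5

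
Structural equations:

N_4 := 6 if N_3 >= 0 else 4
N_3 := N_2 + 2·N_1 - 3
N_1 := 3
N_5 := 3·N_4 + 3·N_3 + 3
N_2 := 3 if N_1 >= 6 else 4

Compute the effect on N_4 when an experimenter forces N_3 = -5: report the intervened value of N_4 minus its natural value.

-2

The intervention breaks the incoming arrows to N_3: N_3 := N_2 + 2·N_1 - 3 no longer applies, and N_3 = -5.
N_4 = 6 if N_3 >= 0 else 4  [with N_3=-5]  = 4
Without intervention: N_2 = 3 if N_1 >= 6 else 4  [with N_1=3]  = 4; N_3 = N_2 + 2·N_1 - 3  [with N_2=4, N_1=3]  = 7; N_4 = 6 if N_3 >= 0 else 4  [with N_3=7]  = 6.
Change = 4 − 6 = -2.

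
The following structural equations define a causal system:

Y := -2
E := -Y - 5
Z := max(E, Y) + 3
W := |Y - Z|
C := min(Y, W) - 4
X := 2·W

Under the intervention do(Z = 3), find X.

10

The intervention breaks the incoming arrows to Z: Z := max(E, Y) + 3 no longer applies, and Z = 3.
W = |Y - Z|  [with Y=-2, Z=3]  = 5
X = 2·W  [with W=5]  = 10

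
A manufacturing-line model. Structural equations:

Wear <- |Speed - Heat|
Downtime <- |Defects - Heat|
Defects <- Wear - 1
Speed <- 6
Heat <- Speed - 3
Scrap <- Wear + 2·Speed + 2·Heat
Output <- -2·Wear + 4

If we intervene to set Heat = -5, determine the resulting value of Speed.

6

Under do(Heat=-5), the mechanism Heat <- Speed - 3 is discarded; Heat is fixed at -5.
Speed is not downstream of the intervention, so its value is determined by the original equations.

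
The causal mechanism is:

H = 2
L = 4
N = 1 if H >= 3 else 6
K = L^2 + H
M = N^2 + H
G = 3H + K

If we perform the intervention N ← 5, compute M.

27

do(N=5) replaces the equation N = 1 if H >= 3 else 6 with the constant N = 5.
M = N^2 + H  [with N=5, H=2]  = 27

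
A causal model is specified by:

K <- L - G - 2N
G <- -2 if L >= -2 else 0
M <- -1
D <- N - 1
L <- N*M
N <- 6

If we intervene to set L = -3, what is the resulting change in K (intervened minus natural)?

3

The intervention breaks the incoming arrows to L: L <- N*M no longer applies, and L = -3.
G = -2 if L >= -2 else 0  [with L=-3]  = 0
K = L - G - 2N  [with L=-3, G=0, N=6]  = -15
Without intervention: L = N*M  [with N=6, M=-1]  = -6; G = -2 if L >= -2 else 0  [with L=-6]  = 0; K = L - G - 2N  [with L=-6, G=0, N=6]  = -18.
Change = -15 − (-18) = 3.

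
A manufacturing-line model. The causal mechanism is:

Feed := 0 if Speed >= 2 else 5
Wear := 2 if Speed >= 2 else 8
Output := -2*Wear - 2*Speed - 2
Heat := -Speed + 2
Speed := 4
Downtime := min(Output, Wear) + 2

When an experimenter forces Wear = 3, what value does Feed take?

The intervention breaks the incoming arrows to Wear: Wear := 2 if Speed >= 2 else 8 no longer applies, and Wear = 3.
Since Feed is not a descendant of the intervened variable, it is unaffected.
Feed = 0 if Speed >= 2 else 5  [with Speed=4]  = 0

0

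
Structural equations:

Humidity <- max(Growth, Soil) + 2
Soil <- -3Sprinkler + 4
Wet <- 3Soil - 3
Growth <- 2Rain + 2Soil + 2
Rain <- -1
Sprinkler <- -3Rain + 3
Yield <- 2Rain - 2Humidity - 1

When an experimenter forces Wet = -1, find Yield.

The intervention breaks the incoming arrows to Wet: Wet <- 3Soil - 3 no longer applies, and Wet = -1.
No directed path runs from Wet to Yield, so Yield keeps its natural value.
Sprinkler = -3Rain + 3  [with Rain=-1]  = 6
Soil = -3Sprinkler + 4  [with Sprinkler=6]  = -14
Growth = 2Rain + 2Soil + 2  [with Rain=-1, Soil=-14]  = -28
Humidity = max(Growth, Soil) + 2  [with Growth=-28, Soil=-14]  = -12
Yield = 2Rain - 2Humidity - 1  [with Rain=-1, Humidity=-12]  = 21

21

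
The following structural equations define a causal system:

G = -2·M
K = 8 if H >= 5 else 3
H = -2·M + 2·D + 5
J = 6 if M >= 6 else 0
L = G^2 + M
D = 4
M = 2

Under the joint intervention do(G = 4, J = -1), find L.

18

The joint intervention fixes G = 4, J = -1, removing each variable's own equation.
L = G^2 + M  [with G=4, M=2]  = 18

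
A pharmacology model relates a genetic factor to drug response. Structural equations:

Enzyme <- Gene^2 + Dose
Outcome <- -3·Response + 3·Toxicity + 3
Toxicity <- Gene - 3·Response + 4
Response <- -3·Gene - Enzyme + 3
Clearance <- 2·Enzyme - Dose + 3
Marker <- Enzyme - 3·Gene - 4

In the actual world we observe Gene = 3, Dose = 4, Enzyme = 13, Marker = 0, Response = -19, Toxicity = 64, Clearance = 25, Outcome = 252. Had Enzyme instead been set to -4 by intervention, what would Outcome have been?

The intervention breaks the incoming arrows to Enzyme: Enzyme <- Gene^2 + Dose no longer applies, and Enzyme = -4.
Response = -3·Gene - Enzyme + 3  [with Gene=3, Enzyme=-4]  = -2
Toxicity = Gene - 3·Response + 4  [with Gene=3, Response=-2]  = 13
Outcome = -3·Response + 3·Toxicity + 3  [with Response=-2, Toxicity=13]  = 48

48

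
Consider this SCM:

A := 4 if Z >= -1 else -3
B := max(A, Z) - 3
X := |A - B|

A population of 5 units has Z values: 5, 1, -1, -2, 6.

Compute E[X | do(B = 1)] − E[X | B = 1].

do(B=1) breaks B's dependence on Z. With B=1 fixed, X across the units is 3, 3, 3, 4, 3, mean 3.2.
E[X|B=1] averages over only the 2 units with B=1 (Z = 1, -1): X = 3, 3, mean 3.
Difference = 3.2 − 3 = 0.2.

0.2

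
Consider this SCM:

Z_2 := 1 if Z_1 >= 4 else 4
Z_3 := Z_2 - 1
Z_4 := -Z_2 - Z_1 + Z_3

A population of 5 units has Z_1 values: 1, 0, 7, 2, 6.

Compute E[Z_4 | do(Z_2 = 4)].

-4.2

Under do(Z_2=4), Z_2's equation is replaced by Z_2=4 for every unit. Per-unit Z_4: -2, -1, -8, -3, -7. Mean = -4.2.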